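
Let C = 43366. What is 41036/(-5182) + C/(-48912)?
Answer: -557968861/63365496 ≈ -8.8056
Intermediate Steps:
41036/(-5182) + C/(-48912) = 41036/(-5182) + 43366/(-48912) = 41036*(-1/5182) + 43366*(-1/48912) = -20518/2591 - 21683/24456 = -557968861/63365496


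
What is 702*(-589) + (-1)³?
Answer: -413479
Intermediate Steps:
702*(-589) + (-1)³ = -413478 - 1 = -413479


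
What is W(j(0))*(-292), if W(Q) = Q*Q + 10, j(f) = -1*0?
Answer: -2920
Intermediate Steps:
j(f) = 0
W(Q) = 10 + Q² (W(Q) = Q² + 10 = 10 + Q²)
W(j(0))*(-292) = (10 + 0²)*(-292) = (10 + 0)*(-292) = 10*(-292) = -2920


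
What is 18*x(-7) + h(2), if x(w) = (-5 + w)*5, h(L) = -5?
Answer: -1085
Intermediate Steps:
x(w) = -25 + 5*w
18*x(-7) + h(2) = 18*(-25 + 5*(-7)) - 5 = 18*(-25 - 35) - 5 = 18*(-60) - 5 = -1080 - 5 = -1085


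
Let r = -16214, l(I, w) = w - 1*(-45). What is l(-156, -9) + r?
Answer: -16178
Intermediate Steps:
l(I, w) = 45 + w (l(I, w) = w + 45 = 45 + w)
l(-156, -9) + r = (45 - 9) - 16214 = 36 - 16214 = -16178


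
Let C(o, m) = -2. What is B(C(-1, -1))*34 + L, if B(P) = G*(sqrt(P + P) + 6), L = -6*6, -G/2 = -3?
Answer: 1188 + 408*I ≈ 1188.0 + 408.0*I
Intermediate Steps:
G = 6 (G = -2*(-3) = 6)
L = -36
B(P) = 36 + 6*sqrt(2)*sqrt(P) (B(P) = 6*(sqrt(P + P) + 6) = 6*(sqrt(2*P) + 6) = 6*(sqrt(2)*sqrt(P) + 6) = 6*(6 + sqrt(2)*sqrt(P)) = 36 + 6*sqrt(2)*sqrt(P))
B(C(-1, -1))*34 + L = (36 + 6*sqrt(2)*sqrt(-2))*34 - 36 = (36 + 6*sqrt(2)*(I*sqrt(2)))*34 - 36 = (36 + 12*I)*34 - 36 = (1224 + 408*I) - 36 = 1188 + 408*I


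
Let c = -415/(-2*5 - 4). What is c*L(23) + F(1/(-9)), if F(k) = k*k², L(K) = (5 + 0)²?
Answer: 7563361/10206 ≈ 741.07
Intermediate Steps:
L(K) = 25 (L(K) = 5² = 25)
F(k) = k³
c = 415/14 (c = -415/(-10 - 4) = -415/(-14) = -415*(-1/14) = 415/14 ≈ 29.643)
c*L(23) + F(1/(-9)) = (415/14)*25 + (1/(-9))³ = 10375/14 + (-⅑)³ = 10375/14 - 1/729 = 7563361/10206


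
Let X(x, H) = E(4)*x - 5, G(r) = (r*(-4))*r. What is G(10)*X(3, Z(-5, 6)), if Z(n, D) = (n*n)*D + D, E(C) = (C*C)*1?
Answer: -17200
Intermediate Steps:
G(r) = -4*r² (G(r) = (-4*r)*r = -4*r²)
E(C) = C² (E(C) = C²*1 = C²)
Z(n, D) = D + D*n² (Z(n, D) = n²*D + D = D*n² + D = D + D*n²)
X(x, H) = -5 + 16*x (X(x, H) = 4²*x - 5 = 16*x - 5 = -5 + 16*x)
G(10)*X(3, Z(-5, 6)) = (-4*10²)*(-5 + 16*3) = (-4*100)*(-5 + 48) = -400*43 = -17200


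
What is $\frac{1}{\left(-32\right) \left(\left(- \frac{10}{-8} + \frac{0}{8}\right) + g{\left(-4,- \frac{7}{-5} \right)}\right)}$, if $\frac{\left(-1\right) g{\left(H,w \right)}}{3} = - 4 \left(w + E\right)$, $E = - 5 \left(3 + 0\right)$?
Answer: $\frac{5}{25912} \approx 0.00019296$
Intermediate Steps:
$E = -15$ ($E = \left(-5\right) 3 = -15$)
$g{\left(H,w \right)} = -180 + 12 w$ ($g{\left(H,w \right)} = - 3 \left(- 4 \left(w - 15\right)\right) = - 3 \left(- 4 \left(-15 + w\right)\right) = - 3 \left(60 - 4 w\right) = -180 + 12 w$)
$\frac{1}{\left(-32\right) \left(\left(- \frac{10}{-8} + \frac{0}{8}\right) + g{\left(-4,- \frac{7}{-5} \right)}\right)} = \frac{1}{\left(-32\right) \left(\left(- \frac{10}{-8} + \frac{0}{8}\right) - \left(180 - 12 \left(- \frac{7}{-5}\right)\right)\right)} = \frac{1}{\left(-32\right) \left(\left(\left(-10\right) \left(- \frac{1}{8}\right) + 0 \cdot \frac{1}{8}\right) - \left(180 - 12 \left(\left(-7\right) \left(- \frac{1}{5}\right)\right)\right)\right)} = \frac{1}{\left(-32\right) \left(\left(\frac{5}{4} + 0\right) + \left(-180 + 12 \cdot \frac{7}{5}\right)\right)} = \frac{1}{\left(-32\right) \left(\frac{5}{4} + \left(-180 + \frac{84}{5}\right)\right)} = \frac{1}{\left(-32\right) \left(\frac{5}{4} - \frac{816}{5}\right)} = \frac{1}{\left(-32\right) \left(- \frac{3239}{20}\right)} = \frac{1}{\frac{25912}{5}} = \frac{5}{25912}$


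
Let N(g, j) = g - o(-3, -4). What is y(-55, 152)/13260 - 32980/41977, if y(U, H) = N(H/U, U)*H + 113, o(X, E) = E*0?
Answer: -1904712581/2354909700 ≈ -0.80883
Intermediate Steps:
o(X, E) = 0
N(g, j) = g (N(g, j) = g - 1*0 = g + 0 = g)
y(U, H) = 113 + H**2/U (y(U, H) = (H/U)*H + 113 = H**2/U + 113 = 113 + H**2/U)
y(-55, 152)/13260 - 32980/41977 = (113 + 152**2/(-55))/13260 - 32980/41977 = (113 + 23104*(-1/55))*(1/13260) - 32980*1/41977 = (113 - 23104/55)*(1/13260) - 32980/41977 = -16889/55*1/13260 - 32980/41977 = -16889/729300 - 32980/41977 = -1904712581/2354909700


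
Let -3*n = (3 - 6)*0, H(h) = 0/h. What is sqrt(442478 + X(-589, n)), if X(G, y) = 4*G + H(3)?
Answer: sqrt(440122) ≈ 663.42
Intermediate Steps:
H(h) = 0
n = 0 (n = -(3 - 6)*0/3 = -(-1)*0 = -1/3*0 = 0)
X(G, y) = 4*G (X(G, y) = 4*G + 0 = 4*G)
sqrt(442478 + X(-589, n)) = sqrt(442478 + 4*(-589)) = sqrt(442478 - 2356) = sqrt(440122)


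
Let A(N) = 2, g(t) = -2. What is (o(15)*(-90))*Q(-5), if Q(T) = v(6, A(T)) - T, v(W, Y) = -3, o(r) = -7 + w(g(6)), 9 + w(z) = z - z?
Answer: 2880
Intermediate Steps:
w(z) = -9 (w(z) = -9 + (z - z) = -9 + 0 = -9)
o(r) = -16 (o(r) = -7 - 9 = -16)
Q(T) = -3 - T
(o(15)*(-90))*Q(-5) = (-16*(-90))*(-3 - 1*(-5)) = 1440*(-3 + 5) = 1440*2 = 2880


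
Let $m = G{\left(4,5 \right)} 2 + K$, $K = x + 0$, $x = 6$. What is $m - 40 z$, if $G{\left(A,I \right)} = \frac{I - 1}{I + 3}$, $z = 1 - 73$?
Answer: $2887$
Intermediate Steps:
$z = -72$
$K = 6$ ($K = 6 + 0 = 6$)
$G{\left(A,I \right)} = \frac{-1 + I}{3 + I}$
$m = 7$ ($m = \frac{-1 + 5}{3 + 5} \cdot 2 + 6 = \frac{1}{8} \cdot 4 \cdot 2 + 6 = \frac{1}{2} \cdot 2 + 6 = 1 + 6 = 7$)
$m - 40 z = 7 - -2880 = 7 + 2880 = 2887$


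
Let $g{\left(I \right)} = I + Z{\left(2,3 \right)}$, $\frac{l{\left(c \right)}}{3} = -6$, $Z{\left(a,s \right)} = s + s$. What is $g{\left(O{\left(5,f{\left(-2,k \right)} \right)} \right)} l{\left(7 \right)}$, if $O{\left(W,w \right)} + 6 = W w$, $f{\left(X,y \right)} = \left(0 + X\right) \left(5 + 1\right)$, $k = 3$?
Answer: $1080$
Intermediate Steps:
$Z{\left(a,s \right)} = 2 s$
$f{\left(X,y \right)} = 6 X$ ($f{\left(X,y \right)} = X 6 = 6 X$)
$l{\left(c \right)} = -18$ ($l{\left(c \right)} = 3 \left(-6\right) = -18$)
$O{\left(W,w \right)} = -6 + W w$
$g{\left(I \right)} = 6 + I$ ($g{\left(I \right)} = I + 2 \cdot 3 = I + 6 = 6 + I$)
$g{\left(O{\left(5,f{\left(-2,k \right)} \right)} \right)} l{\left(7 \right)} = \left(6 + \left(-6 + 5 \cdot 6 \left(-2\right)\right)\right) \left(-18\right) = \left(6 + \left(-6 + 5 \left(-12\right)\right)\right) \left(-18\right) = \left(6 - 66\right) \left(-18\right) = \left(-60\right) \left(-18\right) = 1080$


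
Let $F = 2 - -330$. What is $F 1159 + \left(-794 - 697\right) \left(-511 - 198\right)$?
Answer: $1441907$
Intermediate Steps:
$F = 332$ ($F = 2 + 330 = 332$)
$F 1159 + \left(-794 - 697\right) \left(-511 - 198\right) = 332 \cdot 1159 + \left(-794 - 697\right) \left(-511 - 198\right) = 384788 - -1057119 = 384788 + 1057119 = 1441907$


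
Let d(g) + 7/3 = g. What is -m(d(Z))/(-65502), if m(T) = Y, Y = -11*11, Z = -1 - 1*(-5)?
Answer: -121/65502 ≈ -0.0018473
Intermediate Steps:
Z = 4 (Z = -1 + 5 = 4)
d(g) = -7/3 + g
Y = -121
m(T) = -121
-m(d(Z))/(-65502) = -(-121)/(-65502) = -(-121)*(-1)/65502 = -1*121/65502 = -121/65502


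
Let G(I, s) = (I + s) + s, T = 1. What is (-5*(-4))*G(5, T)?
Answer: 140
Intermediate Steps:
G(I, s) = I + 2*s
(-5*(-4))*G(5, T) = (-5*(-4))*(5 + 2*1) = 20*(5 + 2) = 20*7 = 140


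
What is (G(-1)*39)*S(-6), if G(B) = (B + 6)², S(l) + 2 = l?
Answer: -7800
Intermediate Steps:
S(l) = -2 + l
G(B) = (6 + B)²
(G(-1)*39)*S(-6) = ((6 - 1)²*39)*(-2 - 6) = (5²*39)*(-8) = (25*39)*(-8) = 975*(-8) = -7800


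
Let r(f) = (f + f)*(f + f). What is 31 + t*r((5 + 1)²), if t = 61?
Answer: 316255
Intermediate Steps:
r(f) = 4*f² (r(f) = (2*f)*(2*f) = 4*f²)
31 + t*r((5 + 1)²) = 31 + 61*(4*((5 + 1)²)²) = 31 + 61*(4*(6²)²) = 31 + 61*(4*36²) = 31 + 61*(4*1296) = 31 + 61*5184 = 31 + 316224 = 316255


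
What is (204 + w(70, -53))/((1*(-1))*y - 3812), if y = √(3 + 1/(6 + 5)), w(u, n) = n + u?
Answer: -356422/6147875 + 17*√374/12295750 ≈ -0.057948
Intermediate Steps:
y = √374/11 (y = √(3 + 1/11) = √(34/11) = √374/11 ≈ 1.7581)
(204 + w(70, -53))/((1*(-1))*y - 3812) = (204 + (-53 + 70))/((1*(-1))*(√374/11) - 3812) = (204 + 17)/(-√374/11 - 3812) = 221/(-√374/11 - 3812) = 221/(-3812 - √374/11)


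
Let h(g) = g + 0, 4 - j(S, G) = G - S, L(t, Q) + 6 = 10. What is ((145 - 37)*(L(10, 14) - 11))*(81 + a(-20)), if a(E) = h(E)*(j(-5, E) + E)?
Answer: -76356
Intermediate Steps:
L(t, Q) = 4 (L(t, Q) = -6 + 10 = 4)
j(S, G) = 4 + S - G (j(S, G) = 4 - (G - S) = 4 + (S - G) = 4 + S - G)
h(g) = g
a(E) = -E (a(E) = E*((4 - 5 - E) + E) = E*((-1 - E) + E) = E*(-1) = -E)
((145 - 37)*(L(10, 14) - 11))*(81 + a(-20)) = ((145 - 37)*(4 - 11))*(81 - 1*(-20)) = (108*(-7))*(81 + 20) = -756*101 = -76356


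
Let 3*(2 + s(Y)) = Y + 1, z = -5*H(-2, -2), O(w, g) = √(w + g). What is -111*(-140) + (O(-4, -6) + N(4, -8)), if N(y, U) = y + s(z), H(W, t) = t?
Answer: 46637/3 + I*√10 ≈ 15546.0 + 3.1623*I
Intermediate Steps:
O(w, g) = √(g + w)
z = 10 (z = -5*(-2) = 10)
s(Y) = -5/3 + Y/3 (s(Y) = -2 + (Y + 1)/3 = -2 + (1 + Y)/3 = -2 + (⅓ + Y/3) = -5/3 + Y/3)
N(y, U) = 5/3 + y (N(y, U) = y + (-5/3 + (⅓)*10) = y + (-5/3 + 10/3) = y + 5/3 = 5/3 + y)
-111*(-140) + (O(-4, -6) + N(4, -8)) = -111*(-140) + (√(-6 - 4) + (5/3 + 4)) = 15540 + (√(-10) + 17/3) = 15540 + (I*√10 + 17/3) = 15540 + (17/3 + I*√10) = 46637/3 + I*√10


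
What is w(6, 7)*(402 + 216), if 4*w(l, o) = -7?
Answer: -2163/2 ≈ -1081.5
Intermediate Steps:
w(l, o) = -7/4 (w(l, o) = (¼)*(-7) = -7/4)
w(6, 7)*(402 + 216) = -7*(402 + 216)/4 = -7/4*618 = -2163/2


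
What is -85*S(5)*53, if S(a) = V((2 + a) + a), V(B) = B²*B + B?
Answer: -7838700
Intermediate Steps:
V(B) = B + B³ (V(B) = B³ + B = B + B³)
S(a) = 2 + (2 + 2*a)³ + 2*a (S(a) = ((2 + a) + a) + ((2 + a) + a)³ = (2 + 2*a) + (2 + 2*a)³ = 2 + (2 + 2*a)³ + 2*a)
-85*S(5)*53 = -85*(2 + 2*5 + 8*(1 + 5)³)*53 = -85*(2 + 10 + 8*6³)*53 = -85*(2 + 10 + 8*216)*53 = -85*(2 + 10 + 1728)*53 = -85*1740*53 = -147900*53 = -7838700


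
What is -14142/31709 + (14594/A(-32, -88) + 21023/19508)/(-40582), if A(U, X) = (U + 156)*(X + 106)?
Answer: -1562478128400791/3501893604155508 ≈ -0.44618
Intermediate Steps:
A(U, X) = (106 + X)*(156 + U) (A(U, X) = (156 + U)*(106 + X) = (106 + X)*(156 + U))
-14142/31709 + (14594/A(-32, -88) + 21023/19508)/(-40582) = -14142/31709 + (14594/(16536 + 106*(-32) + 156*(-88) - 32*(-88)) + 21023/19508)/(-40582) = -14142*1/31709 + (14594/(16536 - 3392 - 13728 + 2816) + 21023*(1/19508))*(-1/40582) = -14142/31709 + (14594/2232 + 21023/19508)*(-1/40582) = -14142/31709 + (14594*(1/2232) + 21023/19508)*(-1/40582) = -14142/31709 + (7297/1116 + 21023/19508)*(-1/40582) = -14142/31709 + (20726443/2721366)*(-1/40582) = -14142/31709 - 20726443/110438475012 = -1562478128400791/3501893604155508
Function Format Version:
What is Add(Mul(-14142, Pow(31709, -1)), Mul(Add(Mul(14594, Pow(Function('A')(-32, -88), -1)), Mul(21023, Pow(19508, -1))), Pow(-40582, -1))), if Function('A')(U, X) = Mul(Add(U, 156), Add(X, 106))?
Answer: Rational(-1562478128400791, 3501893604155508) ≈ -0.44618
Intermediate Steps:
Function('A')(U, X) = Mul(Add(106, X), Add(156, U)) (Function('A')(U, X) = Mul(Add(156, U), Add(106, X)) = Mul(Add(106, X), Add(156, U)))
Add(Mul(-14142, Pow(31709, -1)), Mul(Add(Mul(14594, Pow(Function('A')(-32, -88), -1)), Mul(21023, Pow(19508, -1))), Pow(-40582, -1))) = Add(Mul(-14142, Pow(31709, -1)), Mul(Add(Mul(14594, Pow(Add(16536, Mul(106, -32), Mul(156, -88), Mul(-32, -88)), -1)), Mul(21023, Pow(19508, -1))), Pow(-40582, -1))) = Add(Mul(-14142, Rational(1, 31709)), Mul(Add(Mul(14594, Pow(Add(16536, -3392, -13728, 2816), -1)), Mul(21023, Rational(1, 19508))), Rational(-1, 40582))) = Add(Rational(-14142, 31709), Mul(Add(Mul(14594, Pow(2232, -1)), Rational(21023, 19508)), Rational(-1, 40582))) = Add(Rational(-14142, 31709), Mul(Add(Mul(14594, Rational(1, 2232)), Rational(21023, 19508)), Rational(-1, 40582))) = Add(Rational(-14142, 31709), Mul(Add(Rational(7297, 1116), Rational(21023, 19508)), Rational(-1, 40582))) = Add(Rational(-14142, 31709), Mul(Rational(20726443, 2721366), Rational(-1, 40582))) = Add(Rational(-14142, 31709), Rational(-20726443, 110438475012)) = Rational(-1562478128400791, 3501893604155508)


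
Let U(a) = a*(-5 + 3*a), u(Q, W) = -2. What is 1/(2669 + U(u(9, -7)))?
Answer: 1/2691 ≈ 0.00037161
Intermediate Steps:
1/(2669 + U(u(9, -7))) = 1/(2669 - 2*(-5 + 3*(-2))) = 1/(2669 - 2*(-5 - 6)) = 1/(2669 - 2*(-11)) = 1/(2669 + 22) = 1/2691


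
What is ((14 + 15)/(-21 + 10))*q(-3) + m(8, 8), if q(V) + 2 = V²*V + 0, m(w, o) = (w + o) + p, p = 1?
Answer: 1028/11 ≈ 93.455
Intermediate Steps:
m(w, o) = 1 + o + w (m(w, o) = (w + o) + 1 = (o + w) + 1 = 1 + o + w)
q(V) = -2 + V³ (q(V) = -2 + (V²*V + 0) = -2 + (V³ + 0) = -2 + V³)
((14 + 15)/(-21 + 10))*q(-3) + m(8, 8) = ((14 + 15)/(-21 + 10))*(-2 + (-3)³) + (1 + 8 + 8) = (29/(-11))*(-2 - 27) + 17 = (29*(-1/11))*(-29) + 17 = -29/11*(-29) + 17 = 841/11 + 17 = 1028/11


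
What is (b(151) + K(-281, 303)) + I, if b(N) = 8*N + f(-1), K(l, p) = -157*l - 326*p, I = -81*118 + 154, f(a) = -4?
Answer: -62861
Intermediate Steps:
I = -9404 (I = -9558 + 154 = -9404)
K(l, p) = -326*p - 157*l
b(N) = -4 + 8*N (b(N) = 8*N - 4 = -4 + 8*N)
(b(151) + K(-281, 303)) + I = ((-4 + 8*151) + (-326*303 - 157*(-281))) - 9404 = ((-4 + 1208) + (-98778 + 44117)) - 9404 = (1204 - 54661) - 9404 = -53457 - 9404 = -62861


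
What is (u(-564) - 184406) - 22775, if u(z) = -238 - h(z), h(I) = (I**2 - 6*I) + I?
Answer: -528335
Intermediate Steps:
h(I) = I**2 - 5*I
u(z) = -238 - z*(-5 + z)
(u(-564) - 184406) - 22775 = ((-238 - 1*(-564)*(-5 - 564)) - 184406) - 22775 = ((-238 - 1*(-564)*(-569)) - 184406) - 22775 = ((-238 - 320916) - 184406) - 22775 = (-321154 - 184406) - 22775 = -505560 - 22775 = -528335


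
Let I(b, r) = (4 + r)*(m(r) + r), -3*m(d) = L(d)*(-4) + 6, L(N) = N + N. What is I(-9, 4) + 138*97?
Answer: 40462/3 ≈ 13487.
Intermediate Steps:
L(N) = 2*N
m(d) = -2 + 8*d/3 (m(d) = -((2*d)*(-4) + 6)/3 = -(-8*d + 6)/3 = -(6 - 8*d)/3 = -2 + 8*d/3)
I(b, r) = (-2 + 11*r/3)*(4 + r) (I(b, r) = (4 + r)*((-2 + 8*r/3) + r) = (4 + r)*(-2 + 11*r/3) = (-2 + 11*r/3)*(4 + r))
I(-9, 4) + 138*97 = (-8 + (11/3)*4**2 + (38/3)*4) + 138*97 = (-8 + (11/3)*16 + 152/3) + 13386 = (-8 + 176/3 + 152/3) + 13386 = 304/3 + 13386 = 40462/3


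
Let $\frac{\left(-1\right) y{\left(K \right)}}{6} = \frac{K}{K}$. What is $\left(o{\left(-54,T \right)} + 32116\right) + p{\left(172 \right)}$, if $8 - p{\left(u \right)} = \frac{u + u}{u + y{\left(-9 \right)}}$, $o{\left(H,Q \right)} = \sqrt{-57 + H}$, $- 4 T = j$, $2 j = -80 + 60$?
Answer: $\frac{2666120}{83} + i \sqrt{111} \approx 32122.0 + 10.536 i$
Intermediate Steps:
$y{\left(K \right)} = -6$ ($y{\left(K \right)} = - 6 \frac{K}{K} = \left(-6\right) 1 = -6$)
$j = -10$ ($j = \frac{-80 + 60}{2} = \frac{1}{2} \left(-20\right) = -10$)
$T = \frac{5}{2}$ ($T = \left(- \frac{1}{4}\right) \left(-10\right) = \frac{5}{2} \approx 2.5$)
$p{\left(u \right)} = 8 - \frac{2 u}{-6 + u}$ ($p{\left(u \right)} = 8 - \frac{u + u}{u - 6} = 8 - \frac{2 u}{-6 + u}$)
$\left(o{\left(-54,T \right)} + 32116\right) + p{\left(172 \right)} = \left(\sqrt{-57 - 54} + 32116\right) + \frac{6 \left(-8 + 172\right)}{-6 + 172} = \left(\sqrt{-111} + 32116\right) + 6 \cdot \frac{1}{166} \cdot 164 = \left(i \sqrt{111} + 32116\right) + 6 \cdot \frac{1}{166} \cdot 164 = \left(32116 + i \sqrt{111}\right) + \frac{492}{83} = \frac{2666120}{83} + i \sqrt{111}$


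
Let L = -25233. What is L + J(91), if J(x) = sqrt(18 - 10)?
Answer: -25233 + 2*sqrt(2) ≈ -25230.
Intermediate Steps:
J(x) = 2*sqrt(2) (J(x) = sqrt(8) = 2*sqrt(2))
L + J(91) = -25233 + 2*sqrt(2)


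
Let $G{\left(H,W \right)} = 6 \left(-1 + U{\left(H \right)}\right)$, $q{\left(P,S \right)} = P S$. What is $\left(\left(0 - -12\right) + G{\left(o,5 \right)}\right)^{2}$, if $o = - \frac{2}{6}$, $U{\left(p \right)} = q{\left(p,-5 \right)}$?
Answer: $256$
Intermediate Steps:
$U{\left(p \right)} = - 5 p$ ($U{\left(p \right)} = p \left(-5\right) = - 5 p$)
$o = - \frac{1}{3}$ ($o = \left(-2\right) \frac{1}{6} = - \frac{1}{3} \approx -0.33333$)
$G{\left(H,W \right)} = -6 - 30 H$ ($G{\left(H,W \right)} = 6 \left(-1 - 5 H\right) = -6 - 30 H$)
$\left(\left(0 - -12\right) + G{\left(o,5 \right)}\right)^{2} = \left(\left(0 - -12\right) - -4\right)^{2} = \left(\left(0 + 12\right) + \left(-6 + 10\right)\right)^{2} = \left(12 + 4\right)^{2} = 16^{2} = 256$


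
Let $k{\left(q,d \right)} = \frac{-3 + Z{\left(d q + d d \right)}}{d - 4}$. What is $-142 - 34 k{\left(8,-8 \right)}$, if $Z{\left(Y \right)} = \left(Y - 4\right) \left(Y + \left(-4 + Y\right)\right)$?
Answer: $- \frac{631}{6} \approx -105.17$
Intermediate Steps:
$Z{\left(Y \right)} = \left(-4 + Y\right) \left(-4 + 2 Y\right)$
$k{\left(q,d \right)} = \frac{13 - 12 d^{2} + 2 \left(d^{2} + d q\right)^{2} - 12 d q}{-4 + d}$ ($k{\left(q,d \right)} = \frac{-3 + \left(16 - 12 \left(d q + d d\right) + 2 \left(d q + d d\right)^{2}\right)}{d - 4} = \frac{-3 + \left(16 - 12 \left(d q + d^{2}\right) + 2 \left(d q + d^{2}\right)^{2}\right)}{-4 + d} = \frac{-3 + \left(16 - 12 \left(d^{2} + d q\right) + 2 \left(d^{2} + d q\right)^{2}\right)}{-4 + d} = \frac{-3 + \left(16 - \left(12 d^{2} + 12 d q\right) + 2 \left(d^{2} + d q\right)^{2}\right)}{-4 + d} = \frac{-3 - \left(-16 - 2 \left(d^{2} + d q\right)^{2} + 12 d^{2} + 12 d q\right)}{-4 + d} = \frac{13 - 12 d^{2} + 2 \left(d^{2} + d q\right)^{2} - 12 d q}{-4 + d}$)
$-142 - 34 k{\left(8,-8 \right)} = -142 - 34 \frac{13 - - 96 \left(-8 + 8\right) + 2 \left(-8\right)^{2} \left(-8 + 8\right)^{2}}{-4 - 8} = -142 - 34 \frac{13 - \left(-96\right) 0 + 2 \cdot 64 \cdot 0^{2}}{-12} = -142 - 34 \left(- \frac{13 + 0 + 2 \cdot 64 \cdot 0}{12}\right) = -142 - 34 \left(- \frac{13 + 0 + 0}{12}\right) = -142 - 34 \left(\left(- \frac{1}{12}\right) 13\right) = -142 - - \frac{221}{6} = -142 + \frac{221}{6} = - \frac{631}{6}$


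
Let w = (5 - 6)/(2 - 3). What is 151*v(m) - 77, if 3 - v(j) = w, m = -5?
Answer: 225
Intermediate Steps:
w = 1 (w = -1/(-1) = -1*(-1) = 1)
v(j) = 2 (v(j) = 3 - 1*1 = 3 - 1 = 2)
151*v(m) - 77 = 151*2 - 77 = 302 - 77 = 225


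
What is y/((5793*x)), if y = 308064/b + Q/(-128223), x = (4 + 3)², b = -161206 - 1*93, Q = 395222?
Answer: -2107138850/119812226034861 ≈ -1.7587e-5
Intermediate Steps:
b = -161299 (b = -161206 - 93 = -161299)
x = 49 (x = 7² = 49)
y = -103249803650/20682241677 (y = 308064/(-161299) + 395222/(-128223) = 308064*(-1/161299) + 395222*(-1/128223) = -308064/161299 - 395222/128223 = -103249803650/20682241677 ≈ -4.9922)
y/((5793*x)) = -103249803650/(20682241677*(5793*49)) = -103249803650/20682241677/283857 = -103249803650/20682241677*1/283857 = -2107138850/119812226034861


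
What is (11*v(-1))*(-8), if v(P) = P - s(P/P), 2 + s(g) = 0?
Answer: -88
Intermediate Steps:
s(g) = -2 (s(g) = -2 + 0 = -2)
v(P) = 2 + P (v(P) = P - 1*(-2) = P + 2 = 2 + P)
(11*v(-1))*(-8) = (11*(2 - 1))*(-8) = (11*1)*(-8) = 11*(-8) = -88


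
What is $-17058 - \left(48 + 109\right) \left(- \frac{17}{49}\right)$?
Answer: $- \frac{833173}{49} \approx -17004.0$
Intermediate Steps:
$-17058 - \left(48 + 109\right) \left(- \frac{17}{49}\right) = -17058 - 157 \left(\left(-17\right) \frac{1}{49}\right) = -17058 - 157 \left(- \frac{17}{49}\right) = -17058 - - \frac{2669}{49} = -17058 + \frac{2669}{49} = - \frac{833173}{49}$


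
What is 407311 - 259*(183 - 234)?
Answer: 420520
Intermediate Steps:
407311 - 259*(183 - 234) = 407311 - 259*(-51) = 407311 + 13209 = 420520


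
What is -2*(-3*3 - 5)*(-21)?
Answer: -588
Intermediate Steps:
-2*(-3*3 - 5)*(-21) = -2*(-9 - 5)*(-21) = -2*(-14)*(-21) = 28*(-21) = -588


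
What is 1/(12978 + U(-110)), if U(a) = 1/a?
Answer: 110/1427579 ≈ 7.7054e-5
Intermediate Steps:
1/(12978 + U(-110)) = 1/(12978 + 1/(-110)) = 1/(12978 - 1/110) = 1/(1427579/110) = 110/1427579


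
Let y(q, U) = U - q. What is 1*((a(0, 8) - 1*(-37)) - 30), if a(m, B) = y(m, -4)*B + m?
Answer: -25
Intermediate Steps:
a(m, B) = m + B*(-4 - m) (a(m, B) = (-4 - m)*B + m = B*(-4 - m) + m = m + B*(-4 - m))
1*((a(0, 8) - 1*(-37)) - 30) = 1*(((0 - 1*8*(4 + 0)) - 1*(-37)) - 30) = 1*(((0 - 1*8*4) + 37) - 30) = 1*(((0 - 32) + 37) - 30) = 1*((-32 + 37) - 30) = 1*(5 - 30) = 1*(-25) = -25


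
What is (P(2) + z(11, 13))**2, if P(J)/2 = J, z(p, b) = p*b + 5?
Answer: 23104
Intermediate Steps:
z(p, b) = 5 + b*p (z(p, b) = b*p + 5 = 5 + b*p)
P(J) = 2*J
(P(2) + z(11, 13))**2 = (2*2 + (5 + 13*11))**2 = (4 + (5 + 143))**2 = (4 + 148)**2 = 152**2 = 23104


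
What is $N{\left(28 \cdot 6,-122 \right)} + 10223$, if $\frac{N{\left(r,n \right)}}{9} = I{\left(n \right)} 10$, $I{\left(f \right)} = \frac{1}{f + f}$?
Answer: $\frac{1247161}{122} \approx 10223.0$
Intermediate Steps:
$I{\left(f \right)} = \frac{1}{2 f}$
$N{\left(r,n \right)} = \frac{45}{n}$ ($N{\left(r,n \right)} = 9 \frac{1}{2 n} 10 = 9 \frac{5}{n} = \frac{45}{n}$)
$N{\left(28 \cdot 6,-122 \right)} + 10223 = \frac{45}{-122} + 10223 = 45 \left(- \frac{1}{122}\right) + 10223 = - \frac{45}{122} + 10223 = \frac{1247161}{122}$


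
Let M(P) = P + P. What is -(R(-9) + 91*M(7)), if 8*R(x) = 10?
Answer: -5101/4 ≈ -1275.3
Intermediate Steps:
M(P) = 2*P
R(x) = 5/4 (R(x) = (1/8)*10 = 5/4)
-(R(-9) + 91*M(7)) = -(5/4 + 91*(2*7)) = -(5/4 + 91*14) = -(5/4 + 1274) = -1*5101/4 = -5101/4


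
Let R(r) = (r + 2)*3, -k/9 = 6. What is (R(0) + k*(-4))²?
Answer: 49284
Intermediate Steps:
k = -54 (k = -9*6 = -54)
R(r) = 6 + 3*r (R(r) = (2 + r)*3 = 6 + 3*r)
(R(0) + k*(-4))² = ((6 + 3*0) - 54*(-4))² = ((6 + 0) + 216)² = (6 + 216)² = 222² = 49284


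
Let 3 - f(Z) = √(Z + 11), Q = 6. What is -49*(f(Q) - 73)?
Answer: 3430 + 49*√17 ≈ 3632.0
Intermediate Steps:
f(Z) = 3 - √(11 + Z) (f(Z) = 3 - √(Z + 11) = 3 - √(11 + Z))
-49*(f(Q) - 73) = -49*((3 - √(11 + 6)) - 73) = -49*((3 - √17) - 73) = -49*(-70 - √17) = 3430 + 49*√17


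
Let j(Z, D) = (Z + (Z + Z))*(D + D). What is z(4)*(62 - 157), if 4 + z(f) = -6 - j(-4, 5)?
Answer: -10450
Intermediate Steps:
j(Z, D) = 6*D*Z (j(Z, D) = (Z + 2*Z)*(2*D) = (3*Z)*(2*D) = 6*D*Z)
z(f) = 110 (z(f) = -4 + (-6 - 6*5*(-4)) = -4 + (-6 - 1*(-120)) = -4 + (-6 + 120) = -4 + 114 = 110)
z(4)*(62 - 157) = 110*(62 - 157) = 110*(-95) = -10450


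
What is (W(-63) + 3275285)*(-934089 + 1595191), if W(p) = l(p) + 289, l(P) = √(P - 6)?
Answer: 2165488522548 + 661102*I*√69 ≈ 2.1655e+12 + 5.4915e+6*I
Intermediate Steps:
l(P) = √(-6 + P)
W(p) = 289 + √(-6 + p) (W(p) = √(-6 + p) + 289 = 289 + √(-6 + p))
(W(-63) + 3275285)*(-934089 + 1595191) = ((289 + √(-6 - 63)) + 3275285)*(-934089 + 1595191) = ((289 + √(-69)) + 3275285)*661102 = ((289 + I*√69) + 3275285)*661102 = (3275574 + I*√69)*661102 = 2165488522548 + 661102*I*√69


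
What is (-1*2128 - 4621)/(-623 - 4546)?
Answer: 6749/5169 ≈ 1.3057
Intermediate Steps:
(-1*2128 - 4621)/(-623 - 4546) = (-2128 - 4621)/(-5169) = -6749*(-1/5169) = 6749/5169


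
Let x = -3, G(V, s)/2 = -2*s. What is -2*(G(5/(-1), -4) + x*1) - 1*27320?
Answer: -27346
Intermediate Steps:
G(V, s) = -4*s (G(V, s) = 2*(-2*s) = -4*s)
-2*(G(5/(-1), -4) + x*1) - 1*27320 = -2*(-4*(-4) - 3*1) - 1*27320 = -2*(16 - 3) - 27320 = -2*13 - 27320 = -26 - 27320 = -27346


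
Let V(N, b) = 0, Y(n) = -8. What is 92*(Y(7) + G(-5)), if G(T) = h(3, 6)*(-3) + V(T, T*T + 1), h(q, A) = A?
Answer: -2392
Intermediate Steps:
G(T) = -18 (G(T) = 6*(-3) + 0 = -18 + 0 = -18)
92*(Y(7) + G(-5)) = 92*(-8 - 18) = 92*(-26) = -2392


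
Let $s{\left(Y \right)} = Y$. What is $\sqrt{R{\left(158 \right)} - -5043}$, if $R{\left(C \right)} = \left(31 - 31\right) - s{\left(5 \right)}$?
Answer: $\sqrt{5038} \approx 70.979$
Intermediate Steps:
$R{\left(C \right)} = -5$ ($R{\left(C \right)} = \left(31 - 31\right) - 5 = 0 - 5 = -5$)
$\sqrt{R{\left(158 \right)} - -5043} = \sqrt{-5 - -5043} = \sqrt{-5 + \left(-12275 + 17318\right)} = \sqrt{-5 + 5043} = \sqrt{5038}$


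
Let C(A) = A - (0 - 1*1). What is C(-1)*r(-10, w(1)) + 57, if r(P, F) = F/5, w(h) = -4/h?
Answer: 57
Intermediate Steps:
r(P, F) = F/5 (r(P, F) = F*(1/5) = F/5)
C(A) = 1 + A (C(A) = A - (0 - 1) = A - 1*(-1) = A + 1 = 1 + A)
C(-1)*r(-10, w(1)) + 57 = (1 - 1)*((-4/1)/5) + 57 = 0*((-4*1)/5) + 57 = 0*((1/5)*(-4)) + 57 = 0*(-4/5) + 57 = 0 + 57 = 57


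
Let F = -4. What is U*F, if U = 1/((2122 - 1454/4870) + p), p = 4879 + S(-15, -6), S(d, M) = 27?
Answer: -9740/17112453 ≈ -0.00056918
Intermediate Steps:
p = 4906 (p = 4879 + 27 = 4906)
U = 2435/17112453 (U = 1/((2122 - 1454/4870) + 4906) = 1/((2122 - 1454*1/4870) + 4906) = 1/((2122 - 727/2435) + 4906) = 1/(5166343/2435 + 4906) = 1/(17112453/2435) = 2435/17112453 ≈ 0.00014229)
U*F = (2435/17112453)*(-4) = -9740/17112453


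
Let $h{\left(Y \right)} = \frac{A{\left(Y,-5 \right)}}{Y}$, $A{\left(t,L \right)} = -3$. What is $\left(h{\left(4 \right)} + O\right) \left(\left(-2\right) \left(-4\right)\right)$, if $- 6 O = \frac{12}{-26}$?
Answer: $- \frac{70}{13} \approx -5.3846$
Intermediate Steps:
$h{\left(Y \right)} = - \frac{3}{Y}$
$O = \frac{1}{13}$ ($O = - \frac{12 \frac{1}{-26}}{6} = - \frac{12 \left(- \frac{1}{26}\right)}{6} = \left(- \frac{1}{6}\right) \left(- \frac{6}{13}\right) = \frac{1}{13} \approx 0.076923$)
$\left(h{\left(4 \right)} + O\right) \left(\left(-2\right) \left(-4\right)\right) = \left(- \frac{3}{4} + \frac{1}{13}\right) \left(\left(-2\right) \left(-4\right)\right) = \left(\left(-3\right) \frac{1}{4} + \frac{1}{13}\right) 8 = \left(- \frac{3}{4} + \frac{1}{13}\right) 8 = \left(- \frac{35}{52}\right) 8 = - \frac{70}{13}$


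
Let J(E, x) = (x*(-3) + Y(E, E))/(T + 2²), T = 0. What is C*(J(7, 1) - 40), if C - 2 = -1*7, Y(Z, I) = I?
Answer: 195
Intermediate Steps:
J(E, x) = -3*x/4 + E/4 (J(E, x) = (x*(-3) + E)/(0 + 2²) = (-3*x + E)/(0 + 4) = (E - 3*x)/4 = (E - 3*x)*(¼) = -3*x/4 + E/4)
C = -5 (C = 2 - 1*7 = 2 - 7 = -5)
C*(J(7, 1) - 40) = -5*((-¾*1 + (¼)*7) - 40) = -5*((-¾ + 7/4) - 40) = -5*(1 - 40) = -5*(-39) = 195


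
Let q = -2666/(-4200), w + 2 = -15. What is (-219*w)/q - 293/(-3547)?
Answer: 27731900669/4728151 ≈ 5865.3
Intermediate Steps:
w = -17 (w = -2 - 15 = -17)
q = 1333/2100 (q = -2666*(-1/4200) = 1333/2100 ≈ 0.63476)
(-219*w)/q - 293/(-3547) = (-219*(-17))/(1333/2100) - 293/(-3547) = 3723*(2100/1333) - 293*(-1/3547) = 7818300/1333 + 293/3547 = 27731900669/4728151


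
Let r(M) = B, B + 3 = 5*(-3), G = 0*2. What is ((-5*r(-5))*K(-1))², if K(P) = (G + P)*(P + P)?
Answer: 32400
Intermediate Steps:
G = 0
B = -18 (B = -3 + 5*(-3) = -3 - 15 = -18)
K(P) = 2*P² (K(P) = (0 + P)*(P + P) = P*(2*P) = 2*P²)
r(M) = -18
((-5*r(-5))*K(-1))² = ((-5*(-18))*(2*(-1)²))² = (90*(2*1))² = (90*2)² = 180² = 32400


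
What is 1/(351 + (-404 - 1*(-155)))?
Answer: 1/102 ≈ 0.0098039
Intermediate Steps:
1/(351 + (-404 - 1*(-155))) = 1/(351 + (-404 + 155)) = 1/(351 - 249) = 1/102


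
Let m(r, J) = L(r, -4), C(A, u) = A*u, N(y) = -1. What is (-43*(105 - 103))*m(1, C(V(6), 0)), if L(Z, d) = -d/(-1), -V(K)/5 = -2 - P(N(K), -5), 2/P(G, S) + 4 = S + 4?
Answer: 344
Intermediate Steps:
P(G, S) = 2/S (P(G, S) = 2/(-4 + (S + 4)) = 2/(-4 + (4 + S)) = 2/S)
V(K) = 8 (V(K) = -5*(-2 - 2/(-5)) = -5*(-2 - 2*(-1)/5) = -5*(-2 - 1*(-⅖)) = -5*(-2 + ⅖) = -5*(-8/5) = 8)
L(Z, d) = d (L(Z, d) = -d*(-1) = -(-1)*d = d)
m(r, J) = -4
(-43*(105 - 103))*m(1, C(V(6), 0)) = -43*(105 - 103)*(-4) = -43*2*(-4) = -86*(-4) = 344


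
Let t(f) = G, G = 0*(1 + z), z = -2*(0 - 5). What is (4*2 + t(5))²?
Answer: 64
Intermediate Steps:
z = 10 (z = -2*(-5) = 10)
G = 0 (G = 0*(1 + 10) = 0*11 = 0)
t(f) = 0
(4*2 + t(5))² = (4*2 + 0)² = (8 + 0)² = 8² = 64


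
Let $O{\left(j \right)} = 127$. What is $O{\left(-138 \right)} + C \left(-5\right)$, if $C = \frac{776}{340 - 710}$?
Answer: $\frac{5087}{37} \approx 137.49$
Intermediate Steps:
$C = - \frac{388}{185}$ ($C = \frac{776}{340 - 710} = \frac{776}{-370} = 776 \left(- \frac{1}{370}\right) = - \frac{388}{185} \approx -2.0973$)
$O{\left(-138 \right)} + C \left(-5\right) = 127 - - \frac{388}{37} = 127 + \frac{388}{37} = \frac{5087}{37}$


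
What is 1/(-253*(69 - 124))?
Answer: 1/13915 ≈ 7.1865e-5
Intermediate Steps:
1/(-253*(69 - 124)) = 1/(-253*(-55)) = 1/13915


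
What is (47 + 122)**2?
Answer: 28561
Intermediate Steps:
(47 + 122)**2 = 169**2 = 28561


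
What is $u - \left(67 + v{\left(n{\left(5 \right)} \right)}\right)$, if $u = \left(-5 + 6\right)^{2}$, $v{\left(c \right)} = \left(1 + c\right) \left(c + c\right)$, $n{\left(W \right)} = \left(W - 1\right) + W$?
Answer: $-246$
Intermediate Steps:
$n{\left(W \right)} = -1 + 2 W$ ($n{\left(W \right)} = \left(-1 + W\right) + W = -1 + 2 W$)
$v{\left(c \right)} = 2 c \left(1 + c\right)$ ($v{\left(c \right)} = \left(1 + c\right) 2 c = 2 c \left(1 + c\right)$)
$u = 1$ ($u = 1^{2} = 1$)
$u - \left(67 + v{\left(n{\left(5 \right)} \right)}\right) = 1 - \left(67 + 2 \left(-1 + 2 \cdot 5\right) \left(1 + \left(-1 + 2 \cdot 5\right)\right)\right) = 1 - \left(67 + 2 \left(-1 + 10\right) \left(1 + \left(-1 + 10\right)\right)\right) = 1 - \left(67 + 2 \cdot 9 \left(1 + 9\right)\right) = 1 - \left(67 + 2 \cdot 9 \cdot 10\right) = 1 - 247 = -246$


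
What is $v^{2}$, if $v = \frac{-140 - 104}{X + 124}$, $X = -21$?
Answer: $\frac{59536}{10609} \approx 5.6118$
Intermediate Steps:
$v = - \frac{244}{103}$ ($v = \frac{-140 - 104}{-21 + 124} = - \frac{244}{103} \approx -2.3689$)
$v^{2} = \left(- \frac{244}{103}\right)^{2} = \frac{59536}{10609}$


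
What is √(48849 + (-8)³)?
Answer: √48337 ≈ 219.86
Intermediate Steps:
√(48849 + (-8)³) = √(48849 - 512) = √48337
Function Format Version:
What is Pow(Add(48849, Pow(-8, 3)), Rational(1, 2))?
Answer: Pow(48337, Rational(1, 2)) ≈ 219.86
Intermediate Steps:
Pow(Add(48849, Pow(-8, 3)), Rational(1, 2)) = Pow(Add(48849, -512), Rational(1, 2)) = Pow(48337, Rational(1, 2))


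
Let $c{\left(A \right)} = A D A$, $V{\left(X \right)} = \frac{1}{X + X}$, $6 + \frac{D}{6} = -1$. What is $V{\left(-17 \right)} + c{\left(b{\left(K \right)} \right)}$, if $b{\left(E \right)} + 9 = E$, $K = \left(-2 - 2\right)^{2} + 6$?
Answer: $- \frac{241333}{34} \approx -7098.0$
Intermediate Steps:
$D = -42$ ($D = -36 + 6 \left(-1\right) = -36 - 6 = -42$)
$K = 22$ ($K = \left(-4\right)^{2} + 6 = 16 + 6 = 22$)
$b{\left(E \right)} = -9 + E$
$V{\left(X \right)} = \frac{1}{2 X}$
$c{\left(A \right)} = - 42 A^{2}$ ($c{\left(A \right)} = A \left(-42\right) A = - 42 A A = - 42 A^{2}$)
$V{\left(-17 \right)} + c{\left(b{\left(K \right)} \right)} = \frac{1}{2 \left(-17\right)} - 42 \left(-9 + 22\right)^{2} = \frac{1}{2} \left(- \frac{1}{17}\right) - 42 \cdot 13^{2} = - \frac{1}{34} - 7098 = - \frac{241333}{34}$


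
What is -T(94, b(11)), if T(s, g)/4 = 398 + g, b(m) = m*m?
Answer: -2076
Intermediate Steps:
b(m) = m**2
T(s, g) = 1592 + 4*g (T(s, g) = 4*(398 + g) = 1592 + 4*g)
-T(94, b(11)) = -(1592 + 4*11**2) = -(1592 + 4*121) = -(1592 + 484) = -1*2076 = -2076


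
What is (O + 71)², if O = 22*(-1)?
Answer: 2401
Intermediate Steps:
O = -22
(O + 71)² = (-22 + 71)² = 49² = 2401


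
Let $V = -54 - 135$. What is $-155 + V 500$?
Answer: $-94655$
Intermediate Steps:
$V = -189$ ($V = -54 - 135 = -189$)
$-155 + V 500 = -155 - 94500 = -94655$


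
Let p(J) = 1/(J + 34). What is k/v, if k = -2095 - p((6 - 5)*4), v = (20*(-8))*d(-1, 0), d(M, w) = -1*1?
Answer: -79611/6080 ≈ -13.094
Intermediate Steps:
p(J) = 1/(34 + J)
d(M, w) = -1
v = 160 (v = (20*(-8))*(-1) = -160*(-1) = 160)
k = -79611/38 (k = -2095 - 1/(34 + (6 - 5)*4) = -2095 - 1/(34 + 1*4) = -2095 - 1/(34 + 4) = -2095 - 1/38 = -79611/38 ≈ -2095.0)
k/v = -79611/38/160 = -79611/38*1/160 = -79611/6080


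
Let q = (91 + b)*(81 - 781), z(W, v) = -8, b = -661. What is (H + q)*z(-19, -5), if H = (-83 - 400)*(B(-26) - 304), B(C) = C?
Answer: -4467120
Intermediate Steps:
H = 159390 (H = (-83 - 400)*(-26 - 304) = -483*(-330) = 159390)
q = 399000 (q = (91 - 661)*(81 - 781) = -570*(-700) = 399000)
(H + q)*z(-19, -5) = (159390 + 399000)*(-8) = 558390*(-8) = -4467120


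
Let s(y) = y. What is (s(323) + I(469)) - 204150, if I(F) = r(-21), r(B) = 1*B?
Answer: -203848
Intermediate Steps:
r(B) = B
I(F) = -21
(s(323) + I(469)) - 204150 = (323 - 21) - 204150 = 302 - 204150 = -203848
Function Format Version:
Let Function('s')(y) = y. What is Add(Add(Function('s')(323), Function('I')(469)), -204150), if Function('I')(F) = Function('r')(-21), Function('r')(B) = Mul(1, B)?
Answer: -203848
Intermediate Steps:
Function('r')(B) = B
Function('I')(F) = -21
Add(Add(Function('s')(323), Function('I')(469)), -204150) = Add(Add(323, -21), -204150) = Add(302, -204150) = -203848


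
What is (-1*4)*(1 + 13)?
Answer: -56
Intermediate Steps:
(-1*4)*(1 + 13) = -4*14 = -56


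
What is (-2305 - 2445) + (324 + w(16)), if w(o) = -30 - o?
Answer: -4472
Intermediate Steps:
(-2305 - 2445) + (324 + w(16)) = (-2305 - 2445) + (324 + (-30 - 1*16)) = -4750 + (324 + (-30 - 16)) = -4750 + (324 - 46) = -4750 + 278 = -4472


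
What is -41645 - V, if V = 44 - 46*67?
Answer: -38607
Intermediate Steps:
V = -3038 (V = 44 - 3082 = -3038)
-41645 - V = -41645 - 1*(-3038) = -41645 + 3038 = -38607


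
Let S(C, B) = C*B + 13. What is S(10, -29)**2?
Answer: 76729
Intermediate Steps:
S(C, B) = 13 + B*C (S(C, B) = B*C + 13 = 13 + B*C)
S(10, -29)**2 = (13 - 29*10)**2 = (13 - 290)**2 = (-277)**2 = 76729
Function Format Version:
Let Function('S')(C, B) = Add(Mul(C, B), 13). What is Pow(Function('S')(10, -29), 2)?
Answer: 76729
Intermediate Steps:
Function('S')(C, B) = Add(13, Mul(B, C)) (Function('S')(C, B) = Add(Mul(B, C), 13) = Add(13, Mul(B, C)))
Pow(Function('S')(10, -29), 2) = Pow(Add(13, Mul(-29, 10)), 2) = Pow(Add(13, -290), 2) = Pow(-277, 2) = 76729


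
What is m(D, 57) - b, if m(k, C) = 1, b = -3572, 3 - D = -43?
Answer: 3573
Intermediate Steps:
D = 46 (D = 3 - 1*(-43) = 3 + 43 = 46)
m(D, 57) - b = 1 - 1*(-3572) = 1 + 3572 = 3573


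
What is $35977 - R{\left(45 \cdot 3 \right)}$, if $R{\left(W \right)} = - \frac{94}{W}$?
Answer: $\frac{4856989}{135} \approx 35978.0$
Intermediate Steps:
$35977 - R{\left(45 \cdot 3 \right)} = 35977 - - \frac{94}{45 \cdot 3} = 35977 - - \frac{94}{135} = 35977 + \frac{94}{135} = \frac{4856989}{135}$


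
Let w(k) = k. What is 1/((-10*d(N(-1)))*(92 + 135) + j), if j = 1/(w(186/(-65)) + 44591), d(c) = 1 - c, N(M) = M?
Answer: -2898229/13157959595 ≈ -0.00022026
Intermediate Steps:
j = 65/2898229 (j = 1/(186/(-65) + 44591) = 1/(186*(-1/65) + 44591) = 1/(-186/65 + 44591) = 1/(2898229/65) = 65/2898229 ≈ 2.2427e-5)
1/((-10*d(N(-1)))*(92 + 135) + j) = 1/((-10*(1 - 1*(-1)))*(92 + 135) + 65/2898229) = 1/(-10*(1 + 1)*227 + 65/2898229) = 1/(-10*2*227 + 65/2898229) = 1/(-20*227 + 65/2898229) = 1/(-4540 + 65/2898229) = 1/(-13157959595/2898229) = -2898229/13157959595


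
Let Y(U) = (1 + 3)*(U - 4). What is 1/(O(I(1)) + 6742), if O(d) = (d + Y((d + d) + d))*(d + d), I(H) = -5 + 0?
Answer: 1/7552 ≈ 0.00013242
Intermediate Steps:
I(H) = -5
Y(U) = -16 + 4*U (Y(U) = 4*(-4 + U) = -16 + 4*U)
O(d) = 2*d*(-16 + 13*d) (O(d) = (d + (-16 + 4*((d + d) + d)))*(d + d) = (d + (-16 + 4*(2*d + d)))*(2*d) = (d + (-16 + 4*(3*d)))*(2*d) = (d + (-16 + 12*d))*(2*d) = (-16 + 13*d)*(2*d) = 2*d*(-16 + 13*d))
1/(O(I(1)) + 6742) = 1/(2*(-5)*(-16 + 13*(-5)) + 6742) = 1/(2*(-5)*(-16 - 65) + 6742) = 1/(2*(-5)*(-81) + 6742) = 1/(810 + 6742) = 1/7552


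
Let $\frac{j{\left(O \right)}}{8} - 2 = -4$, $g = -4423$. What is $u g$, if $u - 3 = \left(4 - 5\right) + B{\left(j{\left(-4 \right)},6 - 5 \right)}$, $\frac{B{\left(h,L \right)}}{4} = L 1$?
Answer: $-26538$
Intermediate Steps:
$j{\left(O \right)} = -16$ ($j{\left(O \right)} = 16 + 8 \left(-4\right) = 16 - 32 = -16$)
$B{\left(h,L \right)} = 4 L$ ($B{\left(h,L \right)} = 4 L 1 = 4 L$)
$u = 6$ ($u = 3 + \left(\left(4 - 5\right) + 4 \left(6 - 5\right)\right) = 3 + \left(-1 + 4 \cdot 1\right) = 3 + \left(-1 + 4\right) = 3 + 3 = 6$)
$u g = 6 \left(-4423\right) = -26538$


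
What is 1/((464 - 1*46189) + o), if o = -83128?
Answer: -1/128853 ≈ -7.7608e-6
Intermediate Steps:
1/((464 - 1*46189) + o) = 1/((464 - 1*46189) - 83128) = 1/((464 - 46189) - 83128) = 1/(-45725 - 83128) = 1/(-128853) = -1/128853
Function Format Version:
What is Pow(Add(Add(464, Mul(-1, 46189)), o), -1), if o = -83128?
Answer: Rational(-1, 128853) ≈ -7.7608e-6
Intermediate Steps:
Pow(Add(Add(464, Mul(-1, 46189)), o), -1) = Pow(Add(Add(464, Mul(-1, 46189)), -83128), -1) = Pow(Add(Add(464, -46189), -83128), -1) = Pow(Add(-45725, -83128), -1) = Pow(-128853, -1) = Rational(-1, 128853)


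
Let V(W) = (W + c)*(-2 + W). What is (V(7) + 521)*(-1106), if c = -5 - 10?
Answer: -531986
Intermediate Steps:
c = -15
V(W) = (-15 + W)*(-2 + W) (V(W) = (W - 15)*(-2 + W) = (-15 + W)*(-2 + W))
(V(7) + 521)*(-1106) = ((30 + 7**2 - 17*7) + 521)*(-1106) = ((30 + 49 - 119) + 521)*(-1106) = (-40 + 521)*(-1106) = 481*(-1106) = -531986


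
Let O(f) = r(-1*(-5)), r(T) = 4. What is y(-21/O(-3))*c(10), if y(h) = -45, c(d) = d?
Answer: -450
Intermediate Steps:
O(f) = 4
y(-21/O(-3))*c(10) = -45*10 = -450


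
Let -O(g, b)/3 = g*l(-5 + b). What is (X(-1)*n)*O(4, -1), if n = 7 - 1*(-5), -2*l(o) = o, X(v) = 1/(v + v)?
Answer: 216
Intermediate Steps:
X(v) = 1/(2*v)
l(o) = -o/2
O(g, b) = -3*g*(5/2 - b/2) (O(g, b) = -3*g*(-(-5 + b)/2) = -3*g*(5/2 - b/2))
n = 12 (n = 7 + 5 = 12)
(X(-1)*n)*O(4, -1) = (((1/2)/(-1))*12)*((3/2)*4*(-5 - 1)) = (((1/2)*(-1))*12)*((3/2)*4*(-6)) = -1/2*12*(-36) = -6*(-36) = 216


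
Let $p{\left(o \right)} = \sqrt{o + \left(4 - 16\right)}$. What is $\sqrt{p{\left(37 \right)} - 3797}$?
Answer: $4 i \sqrt{237} \approx 61.579 i$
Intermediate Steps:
$p{\left(o \right)} = \sqrt{-12 + o}$ ($p{\left(o \right)} = \sqrt{o - 12} = \sqrt{-12 + o}$)
$\sqrt{p{\left(37 \right)} - 3797} = \sqrt{\sqrt{-12 + 37} - 3797} = \sqrt{\sqrt{25} - 3797} = \sqrt{5 - 3797} = \sqrt{-3792} = 4 i \sqrt{237}$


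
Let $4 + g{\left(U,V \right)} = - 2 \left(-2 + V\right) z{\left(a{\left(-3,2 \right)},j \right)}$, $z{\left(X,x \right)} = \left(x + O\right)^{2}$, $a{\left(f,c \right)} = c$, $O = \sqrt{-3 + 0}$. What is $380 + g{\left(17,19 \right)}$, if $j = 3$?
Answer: $172 - 204 i \sqrt{3} \approx 172.0 - 353.34 i$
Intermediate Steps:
$O = i \sqrt{3}$ ($O = \sqrt{-3} = i \sqrt{3} \approx 1.732 i$)
$z{\left(X,x \right)} = \left(x + i \sqrt{3}\right)^{2}$
$g{\left(U,V \right)} = -4 + \left(3 + i \sqrt{3}\right)^{2} \left(4 - 2 V\right)$ ($g{\left(U,V \right)} = -4 + - 2 \left(-2 + V\right) \left(3 + i \sqrt{3}\right)^{2} = -4 + \left(4 - 2 V\right) \left(3 + i \sqrt{3}\right)^{2} = -4 + \left(3 + i \sqrt{3}\right)^{2} \left(4 - 2 V\right)$)
$380 + g{\left(17,19 \right)} = 380 + \left(20 - 228 + 24 i \sqrt{3} - 12 i 19 \sqrt{3}\right) = 380 + \left(20 - 228 + 24 i \sqrt{3} - 228 i \sqrt{3}\right) = 380 - \left(208 + 204 i \sqrt{3}\right) = 172 - 204 i \sqrt{3}$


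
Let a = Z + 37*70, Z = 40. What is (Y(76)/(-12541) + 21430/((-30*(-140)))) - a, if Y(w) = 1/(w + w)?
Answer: -525384703111/200154360 ≈ -2624.9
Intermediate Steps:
Y(w) = 1/(2*w)
a = 2630 (a = 40 + 37*70 = 40 + 2590 = 2630)
(Y(76)/(-12541) + 21430/((-30*(-140)))) - a = (((½)/76)/(-12541) + 21430/((-30*(-140)))) - 1*2630 = (((½)*(1/76))*(-1/12541) + 21430/4200) - 2630 = ((1/152)*(-1/12541) + 21430*(1/4200)) - 2630 = (-1/1906232 + 2143/420) - 2630 = 1021263689/200154360 - 2630 = -525384703111/200154360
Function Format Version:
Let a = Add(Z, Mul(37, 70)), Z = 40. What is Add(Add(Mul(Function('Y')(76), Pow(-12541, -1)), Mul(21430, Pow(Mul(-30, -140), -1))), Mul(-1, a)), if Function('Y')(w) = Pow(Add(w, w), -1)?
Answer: Rational(-525384703111, 200154360) ≈ -2624.9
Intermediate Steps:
Function('Y')(w) = Mul(Rational(1, 2), Pow(w, -1)) (Function('Y')(w) = Pow(Mul(2, w), -1) = Mul(Rational(1, 2), Pow(w, -1)))
a = 2630 (a = Add(40, Mul(37, 70)) = Add(40, 2590) = 2630)
Add(Add(Mul(Function('Y')(76), Pow(-12541, -1)), Mul(21430, Pow(Mul(-30, -140), -1))), Mul(-1, a)) = Add(Add(Mul(Mul(Rational(1, 2), Pow(76, -1)), Pow(-12541, -1)), Mul(21430, Pow(Mul(-30, -140), -1))), Mul(-1, 2630)) = Add(Add(Mul(Mul(Rational(1, 2), Rational(1, 76)), Rational(-1, 12541)), Mul(21430, Pow(4200, -1))), -2630) = Add(Add(Mul(Rational(1, 152), Rational(-1, 12541)), Mul(21430, Rational(1, 4200))), -2630) = Add(Add(Rational(-1, 1906232), Rational(2143, 420)), -2630) = Add(Rational(1021263689, 200154360), -2630) = Rational(-525384703111, 200154360)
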